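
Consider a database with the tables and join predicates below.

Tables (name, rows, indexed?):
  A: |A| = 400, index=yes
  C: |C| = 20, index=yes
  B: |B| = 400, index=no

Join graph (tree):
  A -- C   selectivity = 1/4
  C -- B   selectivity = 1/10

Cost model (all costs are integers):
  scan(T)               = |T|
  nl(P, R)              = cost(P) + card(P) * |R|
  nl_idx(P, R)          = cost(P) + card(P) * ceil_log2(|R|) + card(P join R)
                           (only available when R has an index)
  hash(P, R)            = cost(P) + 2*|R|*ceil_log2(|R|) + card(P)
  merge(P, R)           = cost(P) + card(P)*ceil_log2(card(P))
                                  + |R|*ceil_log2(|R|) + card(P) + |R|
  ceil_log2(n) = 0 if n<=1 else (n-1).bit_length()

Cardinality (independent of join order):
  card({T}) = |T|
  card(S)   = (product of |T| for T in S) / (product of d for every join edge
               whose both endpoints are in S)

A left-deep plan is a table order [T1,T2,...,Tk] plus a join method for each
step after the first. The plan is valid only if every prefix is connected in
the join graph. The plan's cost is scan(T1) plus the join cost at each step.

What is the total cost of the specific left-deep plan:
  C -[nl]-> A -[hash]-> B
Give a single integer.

17220

step 1: scan C: cost=20, card=20
step 2: join A via nl
    card(P join A) = 20*400/(4) = 2000
    cost = 20 + 20*400 = 8020
step 3: join B via hash
    card(P join B) = 2000*400/(10) = 80000
    cost = 8020 + 2*400*9 + 2000 = 17220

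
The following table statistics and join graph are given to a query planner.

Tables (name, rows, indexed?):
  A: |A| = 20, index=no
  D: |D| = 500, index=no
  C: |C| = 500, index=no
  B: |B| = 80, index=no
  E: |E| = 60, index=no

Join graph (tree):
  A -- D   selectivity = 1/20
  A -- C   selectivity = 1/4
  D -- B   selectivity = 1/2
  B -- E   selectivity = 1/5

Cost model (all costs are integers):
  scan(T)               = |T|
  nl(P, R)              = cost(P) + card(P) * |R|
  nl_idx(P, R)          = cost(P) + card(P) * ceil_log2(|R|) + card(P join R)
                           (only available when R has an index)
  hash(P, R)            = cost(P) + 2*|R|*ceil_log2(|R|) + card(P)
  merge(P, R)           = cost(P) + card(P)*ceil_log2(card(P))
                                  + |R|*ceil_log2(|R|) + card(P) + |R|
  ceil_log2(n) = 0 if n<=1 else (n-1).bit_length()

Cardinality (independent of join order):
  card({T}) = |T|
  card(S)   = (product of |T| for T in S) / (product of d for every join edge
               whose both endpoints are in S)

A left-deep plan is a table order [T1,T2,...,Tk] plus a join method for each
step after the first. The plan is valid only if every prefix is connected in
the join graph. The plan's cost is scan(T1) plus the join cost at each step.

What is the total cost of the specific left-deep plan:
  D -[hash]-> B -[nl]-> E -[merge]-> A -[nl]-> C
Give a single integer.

125762240

step 1: scan D: cost=500, card=500
step 2: join B via hash
    card(P join B) = 500*80/(2) = 20000
    cost = 500 + 2*80*7 + 500 = 2120
step 3: join E via nl
    card(P join E) = 20000*60/(5) = 240000
    cost = 2120 + 20000*60 = 1202120
step 4: join A via merge
    card(P join A) = 240000*20/(20) = 240000
    cost = 1202120 + 240000*18 + 20*5 + 240000 + 20 = 5762240
step 5: join C via nl
    card(P join C) = 240000*500/(4) = 30000000
    cost = 5762240 + 240000*500 = 125762240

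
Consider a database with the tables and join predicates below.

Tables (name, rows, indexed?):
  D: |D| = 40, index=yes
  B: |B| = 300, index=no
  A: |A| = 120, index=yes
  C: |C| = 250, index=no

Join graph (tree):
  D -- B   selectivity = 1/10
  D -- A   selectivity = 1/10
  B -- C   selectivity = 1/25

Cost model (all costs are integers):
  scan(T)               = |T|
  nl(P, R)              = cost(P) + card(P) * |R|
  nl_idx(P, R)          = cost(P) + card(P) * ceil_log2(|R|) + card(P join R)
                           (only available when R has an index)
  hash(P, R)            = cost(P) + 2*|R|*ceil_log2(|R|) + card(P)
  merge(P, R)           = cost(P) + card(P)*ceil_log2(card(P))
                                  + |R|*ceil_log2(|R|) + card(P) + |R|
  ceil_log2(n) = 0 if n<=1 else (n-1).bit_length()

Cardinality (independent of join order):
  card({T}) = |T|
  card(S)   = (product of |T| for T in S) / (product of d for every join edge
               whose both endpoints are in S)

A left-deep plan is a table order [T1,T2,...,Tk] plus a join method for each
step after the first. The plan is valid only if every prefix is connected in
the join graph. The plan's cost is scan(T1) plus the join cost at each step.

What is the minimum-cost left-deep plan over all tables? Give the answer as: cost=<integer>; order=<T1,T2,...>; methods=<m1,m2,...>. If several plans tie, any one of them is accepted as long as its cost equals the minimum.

cost=19960; order=B,D,C,A; methods=hash,hash,hash

Selinger DP (subsets sized 1..n):
  {D}: scan cost=40, card=40
  {B}: scan cost=300, card=300
  {A}: scan cost=120, card=120
  {C}: scan cost=250, card=250
  {BD}: card=1200; try (D,hash)→1080, (D,nl_idx)→3300, (B,merge)→3320, (D,merge)→3580, (B,hash)→5480, (B,nl)→12040 …(+1); best=1080 via (D,hash)
  {AD}: card=480; try (D,hash)→720, (A,nl_idx)→800, (A,merge)→1280, (D,nl_idx)→1320, (D,merge)→1360, (A,hash)→1760 …(+2); best=720 via (D,hash)
  {BC}: card=3000; try (C,hash)→4600, (B,merge)→5500, (C,merge)→5550, (B,hash)→5900, (B,nl)→75250, (C,nl)→75300; best=4600 via (C,hash)
  {ABD}: card=14400; try (A,hash)→3960, (B,hash)→6600, (B,merge)→8520, (A,merge)→16440, (A,nl_idx)→23880, (B,nl)→144720 …(+1); best=3960 via (A,hash)
  {BCD}: card=12000; try (C,hash)→6280, (D,hash)→8080, (C,merge)→17730, (D,nl_idx)→34600, (D,merge)→43880, (D,nl)→124600 …(+1); best=6280 via (C,hash)
  {ABCD}: card=144000; try (A,hash)→19960, (C,hash)→22360, (A,merge)→187240, (C,merge)→222210, (A,nl_idx)→234280, (A,nl)→1446280 …(+1); best=19960 via (A,hash)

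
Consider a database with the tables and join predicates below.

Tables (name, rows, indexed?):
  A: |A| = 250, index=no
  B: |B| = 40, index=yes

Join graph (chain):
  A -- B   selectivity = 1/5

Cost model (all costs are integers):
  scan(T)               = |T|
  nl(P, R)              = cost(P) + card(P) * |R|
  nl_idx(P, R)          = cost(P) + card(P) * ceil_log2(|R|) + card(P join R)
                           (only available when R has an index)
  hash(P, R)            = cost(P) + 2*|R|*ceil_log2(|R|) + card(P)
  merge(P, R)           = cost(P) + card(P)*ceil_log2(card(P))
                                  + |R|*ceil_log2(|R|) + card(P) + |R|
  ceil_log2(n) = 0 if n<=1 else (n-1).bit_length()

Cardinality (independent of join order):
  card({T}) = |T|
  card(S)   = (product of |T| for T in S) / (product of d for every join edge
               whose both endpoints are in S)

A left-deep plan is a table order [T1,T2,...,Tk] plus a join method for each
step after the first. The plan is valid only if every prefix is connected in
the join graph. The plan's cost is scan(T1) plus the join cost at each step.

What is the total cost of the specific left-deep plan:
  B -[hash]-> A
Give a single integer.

step 1: scan B: cost=40, card=40
step 2: join A via hash
    card(P join A) = 40*250/(5) = 2000
    cost = 40 + 2*250*8 + 40 = 4080

4080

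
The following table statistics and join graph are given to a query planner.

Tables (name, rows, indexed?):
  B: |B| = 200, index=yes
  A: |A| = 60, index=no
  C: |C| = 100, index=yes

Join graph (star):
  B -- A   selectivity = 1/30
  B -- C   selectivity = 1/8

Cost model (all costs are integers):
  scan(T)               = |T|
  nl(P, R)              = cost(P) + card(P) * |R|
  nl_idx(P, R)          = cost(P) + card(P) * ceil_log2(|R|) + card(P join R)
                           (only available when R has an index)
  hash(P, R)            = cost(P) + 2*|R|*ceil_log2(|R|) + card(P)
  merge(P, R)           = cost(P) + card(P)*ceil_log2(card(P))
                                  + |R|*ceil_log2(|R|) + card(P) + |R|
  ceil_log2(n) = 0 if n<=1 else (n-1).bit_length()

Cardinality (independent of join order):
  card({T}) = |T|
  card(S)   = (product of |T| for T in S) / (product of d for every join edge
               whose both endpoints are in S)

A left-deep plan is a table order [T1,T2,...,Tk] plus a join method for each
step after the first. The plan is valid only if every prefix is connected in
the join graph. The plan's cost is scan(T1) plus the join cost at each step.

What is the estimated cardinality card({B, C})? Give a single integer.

Tables in S: B(200), C(100)
Edges inside S: B-C(d=8)
numerator = 200 * 100 = 20000
denominator = 8 = 8
card(S) = 20000 / 8 = 2500

2500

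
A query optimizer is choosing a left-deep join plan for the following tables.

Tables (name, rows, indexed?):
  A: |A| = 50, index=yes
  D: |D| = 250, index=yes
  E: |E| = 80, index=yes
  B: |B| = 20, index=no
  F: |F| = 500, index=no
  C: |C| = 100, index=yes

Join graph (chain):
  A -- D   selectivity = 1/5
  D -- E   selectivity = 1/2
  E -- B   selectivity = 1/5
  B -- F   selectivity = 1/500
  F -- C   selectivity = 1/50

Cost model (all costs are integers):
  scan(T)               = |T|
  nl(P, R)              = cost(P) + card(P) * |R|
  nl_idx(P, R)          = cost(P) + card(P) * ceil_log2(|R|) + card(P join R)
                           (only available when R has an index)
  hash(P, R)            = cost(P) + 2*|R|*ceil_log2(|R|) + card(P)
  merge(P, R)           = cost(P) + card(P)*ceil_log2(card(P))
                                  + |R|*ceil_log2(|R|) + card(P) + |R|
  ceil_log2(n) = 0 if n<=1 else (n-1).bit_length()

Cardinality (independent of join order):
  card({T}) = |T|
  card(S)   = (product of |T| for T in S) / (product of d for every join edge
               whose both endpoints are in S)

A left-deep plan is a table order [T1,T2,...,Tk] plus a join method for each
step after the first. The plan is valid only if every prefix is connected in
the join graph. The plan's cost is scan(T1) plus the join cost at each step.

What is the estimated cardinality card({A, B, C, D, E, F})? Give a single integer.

Tables in S: A(50), B(20), C(100), D(250), E(80), F(500)
Edges inside S: A-D(d=5), D-E(d=2), E-B(d=5), B-F(d=500), F-C(d=50)
numerator = 50 * 20 * 100 * 250 * 80 * 500 = 1000000000000
denominator = 5 * 2 * 5 * 500 * 50 = 1250000
card(S) = 1000000000000 / 1250000 = 800000

800000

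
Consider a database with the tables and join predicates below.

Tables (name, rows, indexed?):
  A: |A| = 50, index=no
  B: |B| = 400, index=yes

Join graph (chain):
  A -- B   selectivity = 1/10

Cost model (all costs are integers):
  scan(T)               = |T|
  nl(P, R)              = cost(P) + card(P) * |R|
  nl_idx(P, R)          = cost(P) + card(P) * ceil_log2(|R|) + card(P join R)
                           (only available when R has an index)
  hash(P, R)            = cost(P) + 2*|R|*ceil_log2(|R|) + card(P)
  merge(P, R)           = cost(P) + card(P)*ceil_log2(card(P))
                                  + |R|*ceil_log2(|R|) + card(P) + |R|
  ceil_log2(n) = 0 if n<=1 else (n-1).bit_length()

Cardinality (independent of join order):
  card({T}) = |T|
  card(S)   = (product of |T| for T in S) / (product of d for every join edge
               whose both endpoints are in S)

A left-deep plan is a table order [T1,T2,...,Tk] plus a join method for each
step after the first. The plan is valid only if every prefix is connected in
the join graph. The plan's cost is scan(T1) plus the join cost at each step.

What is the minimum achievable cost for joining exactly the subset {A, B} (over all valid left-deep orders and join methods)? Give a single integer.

1400

Selinger DP over subsets of {A,B}:
  {A}: scan cost=50, card=50
  {B}: scan cost=400, card=400
  {AB}: card=2000; try (A,hash)→1400, (B,nl_idx)→2500, (B,merge)→4400, (A,merge)→4750, (B,hash)→7300, (B,nl)→20050 …(+1); best=1400 via (A,hash)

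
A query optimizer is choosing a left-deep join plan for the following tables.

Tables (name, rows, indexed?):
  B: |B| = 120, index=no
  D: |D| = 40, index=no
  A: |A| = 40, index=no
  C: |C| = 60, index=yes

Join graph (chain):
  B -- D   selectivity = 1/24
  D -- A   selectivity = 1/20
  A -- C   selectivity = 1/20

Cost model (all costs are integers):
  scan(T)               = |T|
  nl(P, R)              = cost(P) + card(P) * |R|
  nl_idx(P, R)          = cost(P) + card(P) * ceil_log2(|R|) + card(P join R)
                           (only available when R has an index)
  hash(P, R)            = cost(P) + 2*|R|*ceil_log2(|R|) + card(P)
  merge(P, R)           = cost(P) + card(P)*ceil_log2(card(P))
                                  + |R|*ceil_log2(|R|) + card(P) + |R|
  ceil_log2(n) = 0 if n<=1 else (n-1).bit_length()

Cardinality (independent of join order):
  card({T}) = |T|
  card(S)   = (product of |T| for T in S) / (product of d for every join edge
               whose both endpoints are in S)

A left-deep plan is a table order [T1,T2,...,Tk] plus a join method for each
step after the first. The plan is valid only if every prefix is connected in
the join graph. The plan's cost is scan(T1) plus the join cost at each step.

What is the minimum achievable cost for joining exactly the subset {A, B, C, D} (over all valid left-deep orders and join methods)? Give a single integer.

2520

Selinger DP over subsets of {A,B,C,D}:
  {B}: scan cost=120, card=120
  {D}: scan cost=40, card=40
  {A}: scan cost=40, card=40
  {C}: scan cost=60, card=60
  {BD}: card=200; try (D,hash)→720, (B,merge)→1280, (D,merge)→1360, (B,hash)→1760, (B,nl)→4840, (D,nl)→4920; best=720 via (D,hash)
  {AD}: card=80; try (D,hash)→560, (A,hash)→560, (D,merge)→600, (A,merge)→600, (D,nl)→1640, (A,nl)→1640; best=560 via (D,hash)
  {AC}: card=120; try (C,nl_idx)→400, (A,hash)→600, (C,merge)→740, (A,merge)→760, (C,hash)→800, (C,nl)→2440 …(+1); best=400 via (C,nl_idx)
  {ABD}: card=400; try (A,hash)→1400, (B,merge)→2160, (B,hash)→2320, (A,merge)→2800, (A,nl)→8720, (B,nl)→10160; best=1400 via (A,hash)
  {ACD}: card=240; try (D,hash)→1000, (C,nl_idx)→1280, (C,hash)→1360, (C,merge)→1620, (D,merge)→1640, (D,nl)→5200 …(+1); best=1000 via (D,hash)
  {ABCD}: card=1200; try (C,hash)→2520, (B,hash)→2920, (B,merge)→4120, (C,nl_idx)→5000, (C,merge)→5820, (C,nl)→25400 …(+1); best=2520 via (C,hash)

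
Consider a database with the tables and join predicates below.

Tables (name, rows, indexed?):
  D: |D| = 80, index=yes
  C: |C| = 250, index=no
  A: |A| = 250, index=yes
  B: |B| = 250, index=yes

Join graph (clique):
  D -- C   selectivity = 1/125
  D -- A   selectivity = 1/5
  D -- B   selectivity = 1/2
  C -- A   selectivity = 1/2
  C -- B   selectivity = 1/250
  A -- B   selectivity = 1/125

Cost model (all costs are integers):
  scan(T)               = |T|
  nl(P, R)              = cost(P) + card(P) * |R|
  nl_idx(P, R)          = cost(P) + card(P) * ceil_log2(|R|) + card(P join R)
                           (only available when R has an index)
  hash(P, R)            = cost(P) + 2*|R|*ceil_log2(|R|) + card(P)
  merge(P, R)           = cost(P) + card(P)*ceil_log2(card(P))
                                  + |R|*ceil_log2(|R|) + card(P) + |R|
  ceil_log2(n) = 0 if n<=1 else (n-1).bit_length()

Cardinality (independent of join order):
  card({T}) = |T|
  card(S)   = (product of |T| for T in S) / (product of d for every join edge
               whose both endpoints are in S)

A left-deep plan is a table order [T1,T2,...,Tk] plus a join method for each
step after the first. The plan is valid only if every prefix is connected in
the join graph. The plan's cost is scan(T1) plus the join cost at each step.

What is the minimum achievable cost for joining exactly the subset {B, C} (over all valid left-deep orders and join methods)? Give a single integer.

Selinger DP over subsets of {B,C}:
  {C}: scan cost=250, card=250
  {B}: scan cost=250, card=250
  {BC}: card=250; try (B,nl_idx)→2500, (C,hash)→4500, (B,hash)→4500, (C,merge)→4750, (B,merge)→4750, (C,nl)→62750 …(+1); best=2500 via (B,nl_idx)

2500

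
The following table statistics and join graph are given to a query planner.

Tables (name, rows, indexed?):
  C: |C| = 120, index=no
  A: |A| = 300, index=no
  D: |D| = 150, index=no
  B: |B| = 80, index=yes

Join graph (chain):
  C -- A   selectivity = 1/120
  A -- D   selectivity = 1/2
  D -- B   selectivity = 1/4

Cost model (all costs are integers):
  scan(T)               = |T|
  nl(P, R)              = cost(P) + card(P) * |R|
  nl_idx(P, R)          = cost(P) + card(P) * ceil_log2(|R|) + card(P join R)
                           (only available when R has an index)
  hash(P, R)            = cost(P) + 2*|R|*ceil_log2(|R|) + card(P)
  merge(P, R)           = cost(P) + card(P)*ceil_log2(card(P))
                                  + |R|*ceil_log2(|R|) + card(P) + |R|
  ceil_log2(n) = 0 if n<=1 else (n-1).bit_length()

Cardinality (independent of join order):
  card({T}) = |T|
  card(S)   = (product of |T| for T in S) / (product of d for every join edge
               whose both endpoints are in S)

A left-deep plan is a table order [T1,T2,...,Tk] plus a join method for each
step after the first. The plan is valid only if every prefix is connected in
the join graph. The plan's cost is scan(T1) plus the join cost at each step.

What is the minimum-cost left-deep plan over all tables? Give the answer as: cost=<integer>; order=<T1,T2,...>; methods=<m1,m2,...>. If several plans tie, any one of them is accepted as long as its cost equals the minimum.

cost=28600; order=A,C,D,B; methods=hash,hash,hash

Selinger DP (subsets sized 1..n):
  {C}: scan cost=120, card=120
  {A}: scan cost=300, card=300
  {D}: scan cost=150, card=150
  {B}: scan cost=80, card=80
  {AC}: card=300; try (C,hash)→2280, (A,merge)→4080, (C,merge)→4260, (A,hash)→5640, (A,nl)→36120, (C,nl)→36300; best=2280 via (C,hash)
  {AD}: card=22500; try (D,hash)→3000, (A,merge)→4500, (D,merge)→4650, (A,hash)→5700, (A,nl)→45150, (D,nl)→45300; best=3000 via (D,hash)
  {BD}: card=3000; try (B,hash)→1420, (D,merge)→2070, (B,merge)→2140, (D,hash)→2560, (B,nl_idx)→4200, (D,nl)→12080 …(+1); best=1420 via (B,hash)
  {ACD}: card=22500; try (D,hash)→4980, (D,merge)→6630, (C,hash)→27180, (D,nl)→47280, (C,merge)→363960, (C,nl)→2703000; best=4980 via (D,hash)
  {ABD}: card=450000; try (A,hash)→9820, (B,hash)→26620, (A,merge)→43420, (B,merge)→363640, (B,nl_idx)→610500, (A,nl)→901420 …(+1); best=9820 via (A,hash)
  {ABCD}: card=450000; try (B,hash)→28600, (B,merge)→365620, (C,hash)→461500, (B,nl_idx)→612480, (B,nl)→1804980, (C,merge)→9010780 …(+1); best=28600 via (B,hash)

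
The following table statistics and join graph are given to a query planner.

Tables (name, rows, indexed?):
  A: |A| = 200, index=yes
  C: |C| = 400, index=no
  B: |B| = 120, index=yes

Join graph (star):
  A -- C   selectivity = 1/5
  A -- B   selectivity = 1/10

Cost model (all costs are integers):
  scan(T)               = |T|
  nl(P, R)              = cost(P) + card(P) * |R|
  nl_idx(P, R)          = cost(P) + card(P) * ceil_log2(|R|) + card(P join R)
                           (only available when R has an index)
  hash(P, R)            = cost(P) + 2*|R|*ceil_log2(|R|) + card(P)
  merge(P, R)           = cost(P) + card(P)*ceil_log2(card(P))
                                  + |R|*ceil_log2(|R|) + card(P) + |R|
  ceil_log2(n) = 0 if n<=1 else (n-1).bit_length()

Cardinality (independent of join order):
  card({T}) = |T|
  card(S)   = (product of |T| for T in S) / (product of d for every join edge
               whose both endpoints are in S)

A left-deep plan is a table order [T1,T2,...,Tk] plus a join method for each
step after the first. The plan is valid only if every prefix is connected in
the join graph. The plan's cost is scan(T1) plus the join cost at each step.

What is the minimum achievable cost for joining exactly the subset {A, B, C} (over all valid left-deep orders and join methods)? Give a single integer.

Selinger DP over subsets of {A,B,C}:
  {A}: scan cost=200, card=200
  {C}: scan cost=400, card=400
  {B}: scan cost=120, card=120
  {AC}: card=16000; try (A,hash)→4000, (C,merge)→6000, (A,merge)→6200, (C,hash)→7600, (A,nl_idx)→19600, (C,nl)→80200 …(+1); best=4000 via (A,hash)
  {AB}: card=2400; try (B,hash)→2080, (A,merge)→2880, (B,merge)→2960, (A,hash)→3440, (A,nl_idx)→3480, (B,nl_idx)→4000 …(+2); best=2080 via (B,hash)
  {ABC}: card=192000; try (C,hash)→11680, (B,hash)→21680, (C,merge)→37280, (B,merge)→244960, (B,nl_idx)→308000, (C,nl)→962080 …(+1); best=11680 via (C,hash)

11680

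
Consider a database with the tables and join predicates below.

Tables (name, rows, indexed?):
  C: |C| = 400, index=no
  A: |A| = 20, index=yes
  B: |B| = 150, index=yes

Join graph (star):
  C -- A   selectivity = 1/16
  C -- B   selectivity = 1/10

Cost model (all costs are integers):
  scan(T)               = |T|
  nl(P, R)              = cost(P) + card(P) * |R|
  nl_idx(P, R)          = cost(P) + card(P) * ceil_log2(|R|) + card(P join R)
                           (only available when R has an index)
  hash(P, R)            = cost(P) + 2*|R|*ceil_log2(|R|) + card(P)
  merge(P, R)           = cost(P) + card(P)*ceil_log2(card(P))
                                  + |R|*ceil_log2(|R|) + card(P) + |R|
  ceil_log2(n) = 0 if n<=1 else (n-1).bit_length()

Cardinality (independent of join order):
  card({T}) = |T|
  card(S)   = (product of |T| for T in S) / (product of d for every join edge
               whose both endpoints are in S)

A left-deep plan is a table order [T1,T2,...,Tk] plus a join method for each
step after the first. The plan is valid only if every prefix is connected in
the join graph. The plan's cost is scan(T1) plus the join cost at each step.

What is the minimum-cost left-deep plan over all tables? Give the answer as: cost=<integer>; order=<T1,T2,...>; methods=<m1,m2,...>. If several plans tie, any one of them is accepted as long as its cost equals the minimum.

Selinger DP (subsets sized 1..n):
  {C}: scan cost=400, card=400
  {A}: scan cost=20, card=20
  {B}: scan cost=150, card=150
  {AC}: card=500; try (A,hash)→1000, (A,nl_idx)→2900, (C,merge)→4140, (A,merge)→4520, (C,hash)→7240, (C,nl)→8020 …(+1); best=1000 via (A,hash)
  {BC}: card=6000; try (B,hash)→3200, (C,merge)→5500, (B,merge)→5750, (C,hash)→7500, (B,nl_idx)→9600, (C,nl)→60150 …(+1); best=3200 via (B,hash)
  {ABC}: card=7500; try (B,hash)→3900, (B,merge)→7350, (A,hash)→9400, (B,nl_idx)→12500, (A,nl_idx)→40700, (B,nl)→76000 …(+2); best=3900 via (B,hash)

cost=3900; order=C,A,B; methods=hash,hash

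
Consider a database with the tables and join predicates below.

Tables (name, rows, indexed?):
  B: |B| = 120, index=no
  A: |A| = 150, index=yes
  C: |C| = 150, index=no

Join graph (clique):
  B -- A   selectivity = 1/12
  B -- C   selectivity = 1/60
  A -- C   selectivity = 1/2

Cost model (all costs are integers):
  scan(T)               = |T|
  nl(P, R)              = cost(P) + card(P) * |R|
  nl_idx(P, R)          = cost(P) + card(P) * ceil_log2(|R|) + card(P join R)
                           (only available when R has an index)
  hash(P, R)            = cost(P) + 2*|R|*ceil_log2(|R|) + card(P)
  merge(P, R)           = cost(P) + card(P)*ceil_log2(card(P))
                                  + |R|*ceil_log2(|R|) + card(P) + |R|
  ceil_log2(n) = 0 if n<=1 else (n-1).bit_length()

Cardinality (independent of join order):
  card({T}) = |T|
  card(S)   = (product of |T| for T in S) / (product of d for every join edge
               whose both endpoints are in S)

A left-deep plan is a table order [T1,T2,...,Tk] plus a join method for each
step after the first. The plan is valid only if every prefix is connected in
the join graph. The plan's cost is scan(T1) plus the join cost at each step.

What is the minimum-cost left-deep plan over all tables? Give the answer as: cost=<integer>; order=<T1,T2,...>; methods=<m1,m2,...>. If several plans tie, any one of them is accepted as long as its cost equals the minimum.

cost=4680; order=C,B,A; methods=hash,hash

Selinger DP (subsets sized 1..n):
  {B}: scan cost=120, card=120
  {A}: scan cost=150, card=150
  {C}: scan cost=150, card=150
  {AB}: card=1500; try (B,hash)→1980, (A,merge)→2430, (B,merge)→2460, (A,nl_idx)→2580, (A,hash)→2640, (A,nl)→18120 …(+1); best=1980 via (B,hash)
  {BC}: card=300; try (B,hash)→1980, (C,merge)→2430, (B,merge)→2460, (C,hash)→2640, (C,nl)→18120, (B,nl)→18150; best=1980 via (B,hash)
  {AC}: card=11250; try (C,hash)→2700, (A,hash)→2700, (C,merge)→2850, (A,merge)→2850, (A,nl_idx)→12600, (C,nl)→22650 …(+1); best=2700 via (C,hash)
  {ABC}: card=1875; try (A,hash)→4680, (C,hash)→5880, (A,nl_idx)→6255, (A,merge)→6330, (B,hash)→15630, (C,merge)→21330 …(+4); best=4680 via (A,hash)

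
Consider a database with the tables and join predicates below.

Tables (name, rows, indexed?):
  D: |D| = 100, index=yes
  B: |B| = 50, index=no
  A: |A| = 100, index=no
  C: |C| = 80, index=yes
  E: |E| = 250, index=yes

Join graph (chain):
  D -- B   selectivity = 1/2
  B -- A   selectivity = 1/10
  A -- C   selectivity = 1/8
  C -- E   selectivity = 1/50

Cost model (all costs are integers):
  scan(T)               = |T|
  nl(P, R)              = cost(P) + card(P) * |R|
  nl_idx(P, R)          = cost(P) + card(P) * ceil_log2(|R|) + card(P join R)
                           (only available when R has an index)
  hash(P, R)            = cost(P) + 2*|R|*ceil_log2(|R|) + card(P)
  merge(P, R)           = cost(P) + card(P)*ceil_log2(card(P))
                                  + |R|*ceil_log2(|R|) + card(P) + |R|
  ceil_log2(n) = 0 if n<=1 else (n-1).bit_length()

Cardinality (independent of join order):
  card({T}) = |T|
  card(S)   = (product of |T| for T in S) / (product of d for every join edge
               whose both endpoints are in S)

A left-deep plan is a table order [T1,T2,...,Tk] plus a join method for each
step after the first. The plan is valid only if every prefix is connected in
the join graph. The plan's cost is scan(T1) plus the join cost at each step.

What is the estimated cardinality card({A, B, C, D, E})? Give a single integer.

1250000

Tables in S: A(100), B(50), C(80), D(100), E(250)
Edges inside S: D-B(d=2), B-A(d=10), A-C(d=8), C-E(d=50)
numerator = 100 * 50 * 80 * 100 * 250 = 10000000000
denominator = 2 * 10 * 8 * 50 = 8000
card(S) = 10000000000 / 8000 = 1250000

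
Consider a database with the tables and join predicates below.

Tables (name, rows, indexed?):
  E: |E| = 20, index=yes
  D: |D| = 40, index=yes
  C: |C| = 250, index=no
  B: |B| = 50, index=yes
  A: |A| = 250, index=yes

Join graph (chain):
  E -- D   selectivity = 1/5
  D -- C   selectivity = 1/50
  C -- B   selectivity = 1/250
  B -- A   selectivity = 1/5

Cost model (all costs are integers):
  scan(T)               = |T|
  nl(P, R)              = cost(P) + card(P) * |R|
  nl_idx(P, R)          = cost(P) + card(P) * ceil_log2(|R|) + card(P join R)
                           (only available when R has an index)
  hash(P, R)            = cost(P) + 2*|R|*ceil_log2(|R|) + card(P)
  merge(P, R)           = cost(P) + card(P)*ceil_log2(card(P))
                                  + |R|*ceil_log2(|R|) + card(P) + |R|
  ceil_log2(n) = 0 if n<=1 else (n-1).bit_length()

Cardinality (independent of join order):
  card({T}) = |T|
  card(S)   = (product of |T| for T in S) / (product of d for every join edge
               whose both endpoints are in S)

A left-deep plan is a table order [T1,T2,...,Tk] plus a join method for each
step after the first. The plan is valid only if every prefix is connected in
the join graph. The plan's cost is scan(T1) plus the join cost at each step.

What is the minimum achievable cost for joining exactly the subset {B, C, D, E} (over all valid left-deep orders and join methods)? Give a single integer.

1680

Selinger DP over subsets of {B,C,D,E}:
  {E}: scan cost=20, card=20
  {D}: scan cost=40, card=40
  {C}: scan cost=250, card=250
  {B}: scan cost=50, card=50
  {DE}: card=160; try (E,hash)→280, (D,nl_idx)→300, (E,nl_idx)→400, (D,merge)→420, (E,merge)→440, (D,hash)→520 …(+2); best=280 via (E,hash)
  {CD}: card=200; try (D,hash)→980, (D,nl_idx)→1950, (C,merge)→2570, (D,merge)→2780, (C,hash)→4080, (C,nl)→10040 …(+1); best=980 via (D,hash)
  {BC}: card=50; try (B,hash)→1100, (B,nl_idx)→1800, (C,merge)→2650, (B,merge)→2850, (C,hash)→4100, (C,nl)→12550 …(+1); best=1100 via (B,hash)
  {CDE}: card=800; try (E,hash)→1380, (E,nl_idx)→2780, (E,merge)→2900, (C,merge)→3970, (C,hash)→4440, (E,nl)→4980 …(+1); best=1380 via (E,hash)
  {BCD}: card=40; try (D,nl_idx)→1440, (D,hash)→1630, (D,merge)→1730, (B,hash)→1780, (B,nl_idx)→2220, (D,nl)→3100 …(+2); best=1440 via (D,nl_idx)
  {BCDE}: card=160; try (E,hash)→1680, (E,nl_idx)→1800, (E,merge)→1840, (E,nl)→2240, (B,hash)→2780, (B,nl_idx)→6340 …(+2); best=1680 via (E,hash)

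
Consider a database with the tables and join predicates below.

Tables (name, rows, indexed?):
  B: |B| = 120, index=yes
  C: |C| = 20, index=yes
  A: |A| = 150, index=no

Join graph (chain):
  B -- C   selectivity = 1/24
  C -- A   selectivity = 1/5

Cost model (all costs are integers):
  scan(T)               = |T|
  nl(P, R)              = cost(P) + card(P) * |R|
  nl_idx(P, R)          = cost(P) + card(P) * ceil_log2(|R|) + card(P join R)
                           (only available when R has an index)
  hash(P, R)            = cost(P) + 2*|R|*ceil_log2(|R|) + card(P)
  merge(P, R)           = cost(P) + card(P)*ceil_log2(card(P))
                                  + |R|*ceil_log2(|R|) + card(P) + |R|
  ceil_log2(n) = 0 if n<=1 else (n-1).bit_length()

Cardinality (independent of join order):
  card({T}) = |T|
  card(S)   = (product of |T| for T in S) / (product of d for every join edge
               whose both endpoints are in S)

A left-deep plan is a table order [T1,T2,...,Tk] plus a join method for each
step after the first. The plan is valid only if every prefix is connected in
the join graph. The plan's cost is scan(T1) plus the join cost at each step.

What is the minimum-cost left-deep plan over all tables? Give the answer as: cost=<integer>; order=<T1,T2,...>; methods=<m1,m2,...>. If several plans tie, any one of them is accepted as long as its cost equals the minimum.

Selinger DP (subsets sized 1..n):
  {B}: scan cost=120, card=120
  {C}: scan cost=20, card=20
  {A}: scan cost=150, card=150
  {BC}: card=100; try (B,nl_idx)→260, (C,hash)→440, (C,nl_idx)→820, (B,merge)→1100, (C,merge)→1200, (B,hash)→1720 …(+2); best=260 via (B,nl_idx)
  {AC}: card=600; try (C,hash)→500, (A,merge)→1490, (C,nl_idx)→1500, (C,merge)→1620, (A,hash)→2440, (A,nl)→3020 …(+1); best=500 via (C,hash)
  {ABC}: card=3000; try (A,merge)→2410, (A,hash)→2760, (B,hash)→2780, (B,nl_idx)→7700, (B,merge)→8060, (A,nl)→15260 …(+1); best=2410 via (A,merge)

cost=2410; order=C,B,A; methods=nl_idx,merge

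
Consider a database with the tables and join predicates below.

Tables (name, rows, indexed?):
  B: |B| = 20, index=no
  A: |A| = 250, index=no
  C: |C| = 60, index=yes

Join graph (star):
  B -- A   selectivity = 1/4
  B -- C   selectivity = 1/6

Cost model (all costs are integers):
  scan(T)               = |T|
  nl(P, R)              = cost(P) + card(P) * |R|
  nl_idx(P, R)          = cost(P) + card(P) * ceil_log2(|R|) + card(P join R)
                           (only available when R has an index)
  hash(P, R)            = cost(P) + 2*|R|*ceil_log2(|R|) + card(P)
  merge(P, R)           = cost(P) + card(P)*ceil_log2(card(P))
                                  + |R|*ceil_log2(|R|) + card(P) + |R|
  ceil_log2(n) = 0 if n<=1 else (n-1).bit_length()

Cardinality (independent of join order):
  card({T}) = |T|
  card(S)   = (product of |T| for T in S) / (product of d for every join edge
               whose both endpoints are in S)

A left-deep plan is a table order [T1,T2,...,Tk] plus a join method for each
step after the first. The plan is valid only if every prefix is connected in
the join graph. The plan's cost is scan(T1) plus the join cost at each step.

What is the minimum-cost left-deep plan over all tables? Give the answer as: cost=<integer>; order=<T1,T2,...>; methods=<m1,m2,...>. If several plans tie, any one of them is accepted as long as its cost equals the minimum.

Selinger DP (subsets sized 1..n):
  {B}: scan cost=20, card=20
  {A}: scan cost=250, card=250
  {C}: scan cost=60, card=60
  {AB}: card=1250; try (B,hash)→700, (A,merge)→2390, (B,merge)→2620, (A,hash)→4040, (A,nl)→5020, (B,nl)→5250; best=700 via (B,hash)
  {BC}: card=200; try (B,hash)→320, (C,nl_idx)→340, (C,merge)→560, (B,merge)→600, (C,hash)→760, (C,nl)→1220 …(+1); best=320 via (B,hash)
  {ABC}: card=12500; try (C,hash)→2670, (A,merge)→4370, (A,hash)→4520, (C,merge)→16120, (C,nl_idx)→20700, (A,nl)→50320 …(+1); best=2670 via (C,hash)

cost=2670; order=A,B,C; methods=hash,hash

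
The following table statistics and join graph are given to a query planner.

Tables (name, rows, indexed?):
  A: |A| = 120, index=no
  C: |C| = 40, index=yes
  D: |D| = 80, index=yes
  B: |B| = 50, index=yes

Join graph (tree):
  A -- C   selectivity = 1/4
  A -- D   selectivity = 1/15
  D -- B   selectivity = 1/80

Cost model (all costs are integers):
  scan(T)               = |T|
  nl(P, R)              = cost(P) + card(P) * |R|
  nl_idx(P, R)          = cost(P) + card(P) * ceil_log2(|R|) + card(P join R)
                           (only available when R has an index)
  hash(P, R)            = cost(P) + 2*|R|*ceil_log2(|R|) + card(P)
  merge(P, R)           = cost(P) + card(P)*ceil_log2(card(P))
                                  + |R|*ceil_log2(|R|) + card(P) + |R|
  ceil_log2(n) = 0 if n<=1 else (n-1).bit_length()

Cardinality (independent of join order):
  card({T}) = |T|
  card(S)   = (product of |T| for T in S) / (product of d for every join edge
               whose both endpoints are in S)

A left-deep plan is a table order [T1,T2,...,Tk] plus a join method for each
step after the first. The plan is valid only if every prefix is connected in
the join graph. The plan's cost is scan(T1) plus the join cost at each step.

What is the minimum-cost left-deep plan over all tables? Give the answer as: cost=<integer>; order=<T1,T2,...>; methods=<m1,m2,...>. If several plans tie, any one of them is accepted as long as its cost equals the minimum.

cost=2640; order=B,D,A,C; methods=nl_idx,merge,hash

Selinger DP (subsets sized 1..n):
  {A}: scan cost=120, card=120
  {C}: scan cost=40, card=40
  {D}: scan cost=80, card=80
  {B}: scan cost=50, card=50
  {AC}: card=1200; try (C,hash)→720, (A,merge)→1280, (C,merge)→1360, (A,hash)→1760, (C,nl_idx)→2040, (A,nl)→4840 …(+1); best=720 via (C,hash)
  {AD}: card=640; try (D,hash)→1360, (D,nl_idx)→1600, (A,merge)→1680, (D,merge)→1720, (A,hash)→1840, (A,nl)→9680 …(+1); best=1360 via (D,hash)
  {BD}: card=50; try (D,nl_idx)→450, (B,nl_idx)→610, (B,hash)→760, (D,merge)→1040, (B,merge)→1070, (D,hash)→1220 …(+2); best=450 via (D,nl_idx)
  {ACD}: card=6400; try (C,hash)→2480, (D,hash)→3040, (C,merge)→8680, (C,nl_idx)→11600, (D,nl_idx)→15520, (D,merge)→15760 …(+2); best=2480 via (C,hash)
  {ABD}: card=400; try (A,merge)→1760, (A,hash)→2180, (B,hash)→2600, (B,nl_idx)→5600, (A,nl)→6450, (B,merge)→8750 …(+1); best=1760 via (A,merge)
  {ABCD}: card=4000; try (C,hash)→2640, (C,merge)→6040, (C,nl_idx)→8160, (B,hash)→9480, (C,nl)→17760, (B,nl_idx)→44880 …(+2); best=2640 via (C,hash)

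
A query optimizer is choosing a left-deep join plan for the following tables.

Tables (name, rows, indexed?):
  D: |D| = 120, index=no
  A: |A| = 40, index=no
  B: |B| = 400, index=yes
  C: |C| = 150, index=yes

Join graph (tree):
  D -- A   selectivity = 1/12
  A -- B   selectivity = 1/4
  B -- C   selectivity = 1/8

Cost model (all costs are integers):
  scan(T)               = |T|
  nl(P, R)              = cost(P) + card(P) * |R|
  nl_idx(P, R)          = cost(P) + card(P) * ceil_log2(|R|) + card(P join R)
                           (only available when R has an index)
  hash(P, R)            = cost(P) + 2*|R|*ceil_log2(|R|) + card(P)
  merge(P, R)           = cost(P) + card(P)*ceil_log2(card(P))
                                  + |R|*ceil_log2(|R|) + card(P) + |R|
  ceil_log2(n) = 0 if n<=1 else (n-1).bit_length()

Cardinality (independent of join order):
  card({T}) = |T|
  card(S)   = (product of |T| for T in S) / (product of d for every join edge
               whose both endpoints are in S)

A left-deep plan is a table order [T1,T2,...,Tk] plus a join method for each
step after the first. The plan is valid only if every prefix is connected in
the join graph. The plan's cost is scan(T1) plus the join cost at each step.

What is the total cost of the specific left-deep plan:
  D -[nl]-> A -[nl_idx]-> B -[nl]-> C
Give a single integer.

step 1: scan D: cost=120, card=120
step 2: join A via nl
    card(P join A) = 120*40/(12) = 400
    cost = 120 + 120*40 = 4920
step 3: join B via nl_idx
    card(P join B) = 400*400/(4) = 40000
    cost = 4920 + 400*9 + 40000 = 48520
step 4: join C via nl
    card(P join C) = 40000*150/(8) = 750000
    cost = 48520 + 40000*150 = 6048520

6048520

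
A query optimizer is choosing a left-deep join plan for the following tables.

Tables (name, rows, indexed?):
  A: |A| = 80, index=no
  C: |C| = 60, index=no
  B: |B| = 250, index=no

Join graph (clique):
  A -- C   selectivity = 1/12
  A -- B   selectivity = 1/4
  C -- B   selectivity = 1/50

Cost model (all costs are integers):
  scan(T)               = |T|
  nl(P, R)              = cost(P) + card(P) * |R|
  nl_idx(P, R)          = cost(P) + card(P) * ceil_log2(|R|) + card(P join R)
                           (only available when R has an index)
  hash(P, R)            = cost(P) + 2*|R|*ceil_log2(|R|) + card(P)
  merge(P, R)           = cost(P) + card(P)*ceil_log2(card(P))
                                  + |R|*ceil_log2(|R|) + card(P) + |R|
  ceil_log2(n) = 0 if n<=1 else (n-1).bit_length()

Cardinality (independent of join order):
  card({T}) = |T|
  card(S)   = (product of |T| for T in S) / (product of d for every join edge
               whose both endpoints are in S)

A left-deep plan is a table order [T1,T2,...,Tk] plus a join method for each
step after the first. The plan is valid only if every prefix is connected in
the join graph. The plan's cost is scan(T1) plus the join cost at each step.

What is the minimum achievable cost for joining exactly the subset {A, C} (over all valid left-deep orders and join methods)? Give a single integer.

880

Selinger DP over subsets of {A,C}:
  {A}: scan cost=80, card=80
  {C}: scan cost=60, card=60
  {AC}: card=400; try (C,hash)→880, (A,merge)→1120, (C,merge)→1140, (A,hash)→1240, (A,nl)→4860, (C,nl)→4880; best=880 via (C,hash)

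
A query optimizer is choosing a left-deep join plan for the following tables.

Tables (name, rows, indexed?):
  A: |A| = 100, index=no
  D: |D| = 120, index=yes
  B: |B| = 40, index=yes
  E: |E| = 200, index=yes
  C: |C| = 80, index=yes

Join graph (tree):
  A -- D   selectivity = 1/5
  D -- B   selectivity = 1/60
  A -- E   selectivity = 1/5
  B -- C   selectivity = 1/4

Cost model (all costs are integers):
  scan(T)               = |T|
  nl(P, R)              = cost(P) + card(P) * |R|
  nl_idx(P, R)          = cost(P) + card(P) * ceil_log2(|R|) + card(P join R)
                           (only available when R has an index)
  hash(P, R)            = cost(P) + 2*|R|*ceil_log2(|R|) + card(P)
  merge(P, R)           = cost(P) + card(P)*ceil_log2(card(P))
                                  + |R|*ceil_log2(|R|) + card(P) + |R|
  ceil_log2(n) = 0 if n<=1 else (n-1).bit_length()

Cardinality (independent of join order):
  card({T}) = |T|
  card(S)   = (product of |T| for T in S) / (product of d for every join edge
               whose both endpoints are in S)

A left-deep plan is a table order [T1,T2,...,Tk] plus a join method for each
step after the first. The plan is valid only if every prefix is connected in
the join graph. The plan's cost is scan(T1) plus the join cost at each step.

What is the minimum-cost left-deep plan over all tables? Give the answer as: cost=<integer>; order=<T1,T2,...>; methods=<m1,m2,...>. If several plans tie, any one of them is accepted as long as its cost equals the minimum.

Selinger DP (subsets sized 1..n):
  {A}: scan cost=100, card=100
  {D}: scan cost=120, card=120
  {B}: scan cost=40, card=40
  {E}: scan cost=200, card=200
  {C}: scan cost=80, card=80
  {AD}: card=2400; try (A,hash)→1640, (D,merge)→1860, (D,hash)→1880, (A,merge)→1880, (D,nl_idx)→3200, (D,nl)→12100 …(+1); best=1640 via (A,hash)
  {AE}: card=4000; try (A,hash)→1800, (E,merge)→2700, (A,merge)→2800, (E,hash)→3400, (E,nl_idx)→4900, (E,nl)→20100 …(+1); best=1800 via (A,hash)
  {BD}: card=80; try (D,nl_idx)→400, (B,hash)→720, (B,nl_idx)→920, (D,merge)→1280, (B,merge)→1360, (D,hash)→1760 …(+2); best=400 via (D,nl_idx)
  {BC}: card=800; try (B,hash)→640, (C,merge)→960, (B,merge)→1000, (C,nl_idx)→1120, (C,hash)→1200, (B,nl_idx)→1360 …(+2); best=640 via (B,hash)
  {ABD}: card=1600; try (A,merge)→1840, (A,hash)→1880, (B,hash)→4520, (A,nl)→8400, (B,nl_idx)→17640, (B,merge)→33120 …(+1); best=1840 via (A,merge)
  {ADE}: card=96000; try (E,hash)→7240, (D,hash)→7480, (E,merge)→34640, (D,merge)→54760, (E,nl_idx)→116840, (D,nl_idx)→125800 …(+2); best=7240 via (E,hash)
  {BCD}: card=1600; try (C,hash)→1600, (C,merge)→1680, (C,nl_idx)→2560, (D,hash)→3120, (C,nl)→6800, (D,nl_idx)→7840 …(+2); best=1600 via (C,hash)
  {ABDE}: card=64000; try (E,hash)→6640, (E,merge)→22840, (E,nl_idx)→78640, (B,hash)→103720, (E,nl)→321840, (B,nl_idx)→647240 …(+2); best=6640 via (E,hash)
  {ABCD}: card=32000; try (C,hash)→4560, (A,hash)→4600, (A,merge)→21600, (C,merge)→21680, (C,nl_idx)→45040, (C,nl)→129840 …(+1); best=4560 via (C,hash)
  {ABCDE}: card=1280000; try (E,hash)→39760, (C,hash)→71760, (E,merge)→518360, (C,merge)→1095280, (E,nl_idx)→1540560, (C,nl_idx)→1734640 …(+2); best=39760 via (E,hash)

cost=39760; order=B,D,A,C,E; methods=nl_idx,merge,hash,hash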